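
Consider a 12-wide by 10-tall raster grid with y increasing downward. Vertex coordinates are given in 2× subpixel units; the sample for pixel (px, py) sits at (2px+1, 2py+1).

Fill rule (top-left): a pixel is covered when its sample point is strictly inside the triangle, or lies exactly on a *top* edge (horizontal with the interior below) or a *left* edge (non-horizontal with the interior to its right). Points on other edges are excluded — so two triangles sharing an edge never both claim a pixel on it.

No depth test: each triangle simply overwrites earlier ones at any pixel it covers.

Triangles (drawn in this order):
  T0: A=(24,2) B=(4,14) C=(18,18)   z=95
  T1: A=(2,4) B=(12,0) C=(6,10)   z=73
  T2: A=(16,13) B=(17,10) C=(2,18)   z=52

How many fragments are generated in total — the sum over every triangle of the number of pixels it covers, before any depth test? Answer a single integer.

T0:
  2·area = 248  (B↔C swapped to make it positive)
  edge (24, 2)→(18, 18): d=(-6,16) right/bottom  bias=-1
  edge (18, 18)→(4, 14): d=(-14,-4) top-left  bias=+0
  edge (4, 14)→(24, 2): d=(20,-12) top-left  bias=+0
    (11,1)@(23, 3): e=[10,230,8] → X
    (9,2)@(19, 5): e=[62,186,0] → X  [on edge]
    (10,2)@(21, 5): e=[30,194,24] → X
    (11,2)@(23, 5): e=[-2,202,48] → .
    (8,3)@(17, 7): e=[82,150,16] → X
    (11,3)@(23, 7): e=[-14,174,88] → .
    (6,4)@(13, 9): e=[134,106,8] → X
    (7,4)@(15, 9): e=[102,114,32] → X
    (11,4)@(23, 9): e=[-26,146,128] → .
    (4,5)@(9, 11): e=[186,62,0] → X  [on edge]
    (5,5)@(11, 11): e=[154,70,24] → X
    (10,5)@(21, 11): e=[-6,110,144] → .
  covered (32 px):
    . . . . . . . . . . . .
    . . . . . . . . . . . X
    . . . . . . . . . X X .
    . . . . . . . . X X X .
    . . . . . . X X X X X .
    . . . . X X X X X X . .
    . . . X X X X X X X . .
    . . . . X X X X X X . .
    . . . . . . . X X . . .
    . . . . . . . . . . . .
T1:
  2·area = 76
  edge (2, 4)→(12, 0): d=(10,-4) top-left  bias=+0
  edge (12, 0)→(6, 10): d=(-6,10) right/bottom  bias=-1
  edge (6, 10)→(2, 4): d=(-4,-6) top-left  bias=+0
    (5,0)@(11, 1): e=[6,4,66] → X
    (6,0)@(13, 1): e=[14,-16,78] → .
    (2,1)@(5, 3): e=[2,52,22] → X
    (3,1)@(7, 3): e=[10,32,34] → X
    (4,1)@(9, 3): e=[18,12,46] → X
    (5,1)@(11, 3): e=[26,-8,58] → .
    (1,2)@(3, 5): e=[14,60,2] → X
    (4,2)@(9, 5): e=[38,0,38] → .  [on edge]
    (1,3)@(3, 7): e=[34,48,-6] → .
    (2,3)@(5, 7): e=[42,28,6] → X
    (4,3)@(9, 7): e=[58,-12,30] → .
    (2,4)@(5, 9): e=[62,16,-2] → .
    (1,7)@(3, 15): e=[114,0,-38] → .  [on edge]
  covered (9 px):
    . . . . . X . . . . . .
    . . X X X . . . . . . .
    . X X X . . . . . . . .
    . . X X . . . . . . . .
    . . . . . . . . . . . .
    . . . . . . . . . . . .
    . . . . . . . . . . . .
    . . . . . . . . . . . .
    . . . . . . . . . . . .
    . . . . . . . . . . . .
T2:
  2·area = 37  (B↔C swapped to make it positive)
  edge (16, 13)→(2, 18): d=(-14,5) right/bottom  bias=-1
  edge (2, 18)→(17, 10): d=(15,-8) top-left  bias=+0
  edge (17, 10)→(16, 13): d=(-1,3) right/bottom  bias=-1
    (6,6)@(13, 13): e=[15,13,9] → X
    (7,6)@(15, 13): e=[5,29,3] → X
    (8,6)@(17, 13): e=[-5,45,-3] → .
    (4,7)@(9, 15): e=[7,11,19] → X
    (5,7)@(11, 15): e=[-3,27,13] → .
    (6,7)@(13, 15): e=[-13,43,7] → .
    (7,7)@(15, 15): e=[-23,59,1] → .
    (4,8)@(9, 17): e=[-21,41,17] → .
  covered (3 px):
    . . . . . . . . . . . .
    . . . . . . . . . . . .
    . . . . . . . . . . . .
    . . . . . . . . . . . .
    . . . . . . . . . . . .
    . . . . . . . . . . . .
    . . . . . . X X . . . .
    . . . . X . . . . . . .
    . . . . . . . . . . . .
    . . . . . . . . . . . .

Result: 44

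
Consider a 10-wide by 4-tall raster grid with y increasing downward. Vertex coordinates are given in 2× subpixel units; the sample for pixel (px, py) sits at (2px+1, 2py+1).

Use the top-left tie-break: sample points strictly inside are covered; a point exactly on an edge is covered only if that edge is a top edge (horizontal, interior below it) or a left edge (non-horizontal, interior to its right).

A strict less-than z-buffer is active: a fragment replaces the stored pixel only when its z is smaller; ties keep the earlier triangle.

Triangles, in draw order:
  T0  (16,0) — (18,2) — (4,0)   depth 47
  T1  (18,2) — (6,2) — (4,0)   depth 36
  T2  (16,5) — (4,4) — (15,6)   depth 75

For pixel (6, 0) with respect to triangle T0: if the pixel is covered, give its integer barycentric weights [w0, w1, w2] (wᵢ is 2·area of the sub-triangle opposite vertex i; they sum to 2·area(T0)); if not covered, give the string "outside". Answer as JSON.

T0:
  2·area = 24
  edge (16, 0)→(18, 2): d=(2,2) right/bottom  bias=-1
  edge (18, 2)→(4, 0): d=(-14,-2) top-left  bias=+0
  edge (4, 0)→(16, 0): d=(12,0) top-left  bias=+0
    (5,0)@(11, 1): e=[12,0,12] → #  [on edge]
    (6,0)@(13, 1): e=[8,4,12] → #
    (7,0)@(15, 1): e=[4,8,12] → #
    (8,0)@(17, 1): e=[0,12,12] → ·  [on edge]
    (5,1)@(11, 3): e=[16,-28,36] → ·
    (6,1)@(13, 3): e=[12,-24,36] → ·
    (7,1)@(15, 3): e=[8,-20,36] → ·
    (9,1)@(19, 3): e=[0,-12,36] → ·  [on edge]
  covered (3 px):
    · · · · · # # # · ·
    · · · · · · · · · ·
    · · · · · · · · · ·
    · · · · · · · · · ·
T1:
  2·area = 24
  edge (18, 2)→(6, 2): d=(-12,0) right/bottom  bias=-1
  edge (6, 2)→(4, 0): d=(-2,-2) top-left  bias=+0
  edge (4, 0)→(18, 2): d=(14,2) right/bottom  bias=-1
    (2,0)@(5, 1): e=[12,0,12] → #  [on edge]
    (3,0)@(7, 1): e=[12,4,8] → #
    (4,0)@(9, 1): e=[12,8,4] → #
    (5,0)@(11, 1): e=[12,12,0] → ·  [on edge]
    (2,1)@(5, 3): e=[-12,-4,40] → ·
    (3,1)@(7, 3): e=[-12,0,36] → ·  [on edge]
    (4,1)@(9, 3): e=[-12,4,32] → ·
    (4,2)@(9, 5): e=[-36,0,60] → ·  [on edge]
    (5,3)@(11, 7): e=[-60,0,84] → ·  [on edge]
  covered (3 px):
    · · # # # · · · · ·
    · · · · · · · · · ·
    · · · · · · · · · ·
    · · · · · · · · · ·
T2:
  2·area = 13  (B↔C swapped to make it positive)
  edge (16, 5)→(15, 6): d=(-1,1) right/bottom  bias=-1
  edge (15, 6)→(4, 4): d=(-11,-2) top-left  bias=+0
  edge (4, 4)→(16, 5): d=(12,1) right/bottom  bias=-1
    (5,2)@(11, 5): e=[5,3,5] → #
    (6,2)@(13, 5): e=[3,7,3] → #
    (7,2)@(15, 5): e=[1,11,1] → #
    (8,2)@(17, 5): e=[-1,15,-1] → ·
    (5,3)@(11, 7): e=[3,-19,29] → ·
    (6,3)@(13, 7): e=[1,-15,27] → ·
    (7,3)@(15, 7): e=[-1,-11,25] → ·
  covered (3 px):
    · · · · · · · · · ·
    · · · · · · · · · ·
    · · · · · # # # · ·
    · · · · · · · · · ·

Answer: [4,12,8]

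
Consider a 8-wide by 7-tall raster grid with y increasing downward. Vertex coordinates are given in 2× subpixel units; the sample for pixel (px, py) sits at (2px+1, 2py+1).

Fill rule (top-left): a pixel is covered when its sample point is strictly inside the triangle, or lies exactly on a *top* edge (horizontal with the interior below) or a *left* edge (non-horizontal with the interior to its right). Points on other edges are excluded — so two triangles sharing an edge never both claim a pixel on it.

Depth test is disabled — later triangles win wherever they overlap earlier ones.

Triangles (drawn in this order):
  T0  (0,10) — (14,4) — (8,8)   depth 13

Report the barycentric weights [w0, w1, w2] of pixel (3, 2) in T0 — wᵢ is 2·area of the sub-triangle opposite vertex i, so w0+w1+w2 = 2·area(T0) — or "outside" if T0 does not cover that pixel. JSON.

T0:
  2·area = 20
  edge (0, 10)→(14, 4): d=(14,-6) top-left  bias=+0
  edge (14, 4)→(8, 8): d=(-6,4) right/bottom  bias=-1
  edge (8, 8)→(0, 10): d=(-8,2) right/bottom  bias=-1
    (3,3)@(7, 7): e=[0,10,10] → █  [on edge]
    (4,3)@(9, 7): e=[12,2,6] → █
    (5,3)@(11, 7): e=[24,-6,2] → ·
    (1,4)@(3, 9): e=[4,14,2] → █
    (2,4)@(5, 9): e=[16,6,-2] → ·
    (3,4)@(7, 9): e=[28,-2,-6] → ·
    (4,4)@(9, 9): e=[40,-10,-10] → ·
    (1,5)@(3, 11): e=[32,2,-14] → ·
  covered (3 px):
    · · · · · · · ·
    · · · · · · · ·
    · · · · · · · ·
    · · · █ █ · · ·
    · █ · · · · · ·
    · · · · · · · ·
    · · · · · · · ·

Result: "outside"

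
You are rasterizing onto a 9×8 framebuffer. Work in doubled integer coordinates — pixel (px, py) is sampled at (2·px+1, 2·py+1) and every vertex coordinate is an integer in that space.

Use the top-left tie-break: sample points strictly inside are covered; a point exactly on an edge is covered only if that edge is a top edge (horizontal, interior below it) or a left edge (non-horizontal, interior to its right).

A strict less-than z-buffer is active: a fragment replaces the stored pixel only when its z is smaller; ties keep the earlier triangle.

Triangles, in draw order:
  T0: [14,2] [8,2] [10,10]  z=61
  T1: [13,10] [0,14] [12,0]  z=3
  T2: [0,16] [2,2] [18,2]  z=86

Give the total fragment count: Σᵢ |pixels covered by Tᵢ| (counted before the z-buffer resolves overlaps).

T0:
  2·area = 48  (B↔C swapped to make it positive)
  edge (14, 2)→(10, 10): d=(-4,8) right/bottom  bias=-1
  edge (10, 10)→(8, 2): d=(-2,-8) top-left  bias=+0
  edge (8, 2)→(14, 2): d=(6,0) top-left  bias=+0
    (4,1)@(9, 3): e=[36,6,6] → #
    (5,1)@(11, 3): e=[20,22,6] → #
    (6,1)@(13, 3): e=[4,38,6] → #
    (7,1)@(15, 3): e=[-12,54,6] → ·
    (4,2)@(9, 5): e=[28,2,18] → #
    (6,2)@(13, 5): e=[-4,34,18] → ·
    (4,3)@(9, 7): e=[20,-2,30] → ·
    (5,3)@(11, 7): e=[4,14,30] → #
    (6,3)@(13, 7): e=[-12,30,30] → ·
    (5,4)@(11, 9): e=[-4,10,42] → ·
  covered (6 px):
    · · · · · · · · ·
    · · · · # # # · ·
    · · · · # # · · ·
    · · · · · # · · ·
    · · · · · · · · ·
    · · · · · · · · ·
    · · · · · · · · ·
    · · · · · · · · ·
T1:
  2·area = 134
  edge (13, 10)→(0, 14): d=(-13,4) right/bottom  bias=-1
  edge (0, 14)→(12, 0): d=(12,-14) top-left  bias=+0
  edge (12, 0)→(13, 10): d=(1,10) right/bottom  bias=-1
    (5,1)@(11, 3): e=[99,22,13] → #
    (6,1)@(13, 3): e=[91,50,-7] → ·
    (4,2)@(9, 5): e=[81,18,35] → #
    (6,2)@(13, 5): e=[65,74,-5] → ·
    (3,3)@(7, 7): e=[63,14,57] → #
    (6,3)@(13, 7): e=[39,98,-3] → ·
    (2,4)@(5, 9): e=[45,10,79] → #
    (6,4)@(13, 9): e=[13,122,-1] → ·
    (1,5)@(3, 11): e=[27,6,101] → #
    (5,5)@(11, 11): e=[-5,118,21] → ·
    (0,6)@(1, 13): e=[9,2,123] → #
    (2,6)@(5, 13): e=[-7,58,83] → ·
  covered (16 px):
    · · · · · · · · ·
    · · · · · # · · ·
    · · · · # # · · ·
    · · · # # # · · ·
    · · # # # # · · ·
    · # # # # · · · ·
    # # · · · · · · ·
    · · · · · · · · ·
T2:
  2·area = 224
  edge (0, 16)→(2, 2): d=(2,-14) top-left  bias=+0
  edge (2, 2)→(18, 2): d=(16,0) top-left  bias=+0
  edge (18, 2)→(0, 16): d=(-18,14) right/bottom  bias=-1
    (1,1)@(3, 3): e=[16,16,192] → #
    (2,1)@(5, 3): e=[44,16,164] → #
    (3,1)@(7, 3): e=[72,16,136] → #
    (4,1)@(9, 3): e=[100,16,108] → #
    (5,1)@(11, 3): e=[128,16,80] → #
    (6,1)@(13, 3): e=[156,16,52] → #
    (7,1)@(15, 3): e=[184,16,24] → #
    (8,1)@(17, 3): e=[212,16,-4] → ·
    (1,2)@(3, 5): e=[20,48,156] → #
    (7,2)@(15, 5): e=[188,48,-12] → ·
    (1,3)@(3, 7): e=[24,80,120] → #
    (6,3)@(13, 7): e=[164,80,-20] → ·
    (0,4)@(1, 9): e=[0,112,112] → #  [on edge]
    (4,4)@(9, 9): e=[112,112,0] → ·  [on edge]
  covered (28 px):
    · · · · · · · · ·
    · # # # # # # # ·
    · # # # # # # · ·
    · # # # # # · · ·
    # # # # · · · · ·
    # # # · · · · · ·
    # # · · · · · · ·
    # · · · · · · · ·

Answer: 50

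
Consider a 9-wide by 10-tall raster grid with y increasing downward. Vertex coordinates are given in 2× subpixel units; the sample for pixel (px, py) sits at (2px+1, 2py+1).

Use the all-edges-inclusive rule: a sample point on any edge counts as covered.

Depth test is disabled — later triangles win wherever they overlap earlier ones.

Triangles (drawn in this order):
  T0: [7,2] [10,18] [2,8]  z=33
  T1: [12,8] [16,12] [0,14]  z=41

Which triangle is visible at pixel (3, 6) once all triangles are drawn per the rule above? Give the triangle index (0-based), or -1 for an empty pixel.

T0:
  2·area = 98
  edge (7, 2)→(10, 18): d=(3,16) inclusive
  edge (10, 18)→(2, 8): d=(-8,-10) inclusive
  edge (2, 8)→(7, 2): d=(5,-6) inclusive
    (3,1)@(7, 3): e=[3,90,5] → X
    (4,1)@(9, 3): e=[-29,110,17] → .
    (2,2)@(5, 5): e=[41,54,3] → X
    (4,2)@(9, 5): e=[-23,94,27] → .
    (1,3)@(3, 7): e=[79,18,1] → X
    (4,3)@(9, 7): e=[-17,78,37] → .
    (1,4)@(3, 9): e=[85,2,11] → X
    (4,4)@(9, 9): e=[-11,62,47] → .
    (1,5)@(3, 11): e=[91,-14,21] → .
    (2,5)@(5, 11): e=[59,6,33] → X
    (4,5)@(9, 11): e=[-5,46,57] → .
    (2,6)@(5, 13): e=[65,-10,43] → .
  covered (14 px):
    . . . . . . . . .
    . . . X . . . . .
    . . X X . . . . .
    . X X X . . . . .
    . X X X . . . . .
    . . X X . . . . .
    . . . X X . . . .
    . . . . X . . . .
    . . . . . . . . .
    . . . . . . . . .
T1:
  2·area = 72
  edge (12, 8)→(16, 12): d=(4,4) inclusive
  edge (16, 12)→(0, 14): d=(-16,2) inclusive
  edge (0, 14)→(12, 8): d=(12,-6) inclusive
    (2,0)@(5, 1): e=[0,198,-126] → .  [on edge]
    (3,1)@(7, 3): e=[0,162,-90] → .  [on edge]
    (4,2)@(9, 5): e=[0,126,-54] → .  [on edge]
    (5,3)@(11, 7): e=[0,90,-18] → .  [on edge]
    (5,4)@(11, 9): e=[8,58,6] → X
    (6,4)@(13, 9): e=[0,54,18] → X  [on edge]
    (7,4)@(15, 9): e=[-8,50,30] → .
    (3,5)@(7, 11): e=[32,34,6] → X
    (4,5)@(9, 11): e=[24,30,18] → X
    (7,5)@(15, 11): e=[0,18,54] → X  [on edge]
    (8,5)@(17, 11): e=[-8,14,66] → .
    (1,6)@(3, 13): e=[56,10,6] → X
    (8,6)@(17, 13): e=[0,-18,90] → .  [on edge]
  covered (10 px):
    . . . . . . . . .
    . . . . . . . . .
    . . . . . . . . .
    . . . . . . . . .
    . . . . . X X . .
    . . . X X X X X .
    . X X X . . . . .
    . . . . . . . . .
    . . . . . . . . .
    . . . . . . . . .

Z-buffer (winner per pixel, '.' = empty):
  . . . . . . . . .
  . . . 0 . . . . .
  . . 0 0 . . . . .
  . 0 0 0 . . . . .
  . 0 0 0 . 1 1 . .
  . . 0 1 1 1 1 1 .
  . 1 1 1 0 . . . .
  . . . . 0 . . . .
  . . . . . . . . .
  . . . . . . . . .

Final: 1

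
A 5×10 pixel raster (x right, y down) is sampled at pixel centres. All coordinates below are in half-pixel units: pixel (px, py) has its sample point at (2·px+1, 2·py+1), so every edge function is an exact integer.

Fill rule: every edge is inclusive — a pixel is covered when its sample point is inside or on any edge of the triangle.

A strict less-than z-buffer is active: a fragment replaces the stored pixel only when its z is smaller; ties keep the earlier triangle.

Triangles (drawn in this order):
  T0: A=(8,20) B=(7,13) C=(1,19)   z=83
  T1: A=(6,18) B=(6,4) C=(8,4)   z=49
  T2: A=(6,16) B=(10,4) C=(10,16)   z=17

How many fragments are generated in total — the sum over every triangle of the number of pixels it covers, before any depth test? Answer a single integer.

T0:
  2·area = 48  (B↔C swapped to make it positive)
  edge (8, 20)→(1, 19): d=(-7,-1) inclusive
  edge (1, 19)→(7, 13): d=(6,-6) inclusive
  edge (7, 13)→(8, 20): d=(1,7) inclusive
    (4,5)@(9, 11): e=[64,0,-16] → ·  [on edge]
    (3,6)@(7, 13): e=[48,0,0] → █  [on edge]
    (4,6)@(9, 13): e=[50,12,-14] → ·
    (2,7)@(5, 15): e=[32,0,16] → █  [on edge]
    (4,7)@(9, 15): e=[36,24,-12] → ·
    (1,8)@(3, 17): e=[16,0,32] → █  [on edge]
    (4,8)@(9, 17): e=[22,36,-10] → ·
    (0,9)@(1, 19): e=[0,0,48] → █  [on edge]
    (4,9)@(9, 19): e=[8,48,-8] → ·
  covered (10 px):
    · · · · ·
    · · · · ·
    · · · · ·
    · · · · ·
    · · · · ·
    · · · · ·
    · · · █ ·
    · · █ █ ·
    · █ █ █ ·
    █ █ █ █ ·
T1:
  2·area = 28
  edge (6, 18)→(6, 4): d=(0,-14) inclusive
  edge (6, 4)→(8, 4): d=(2,0) inclusive
  edge (8, 4)→(6, 18): d=(-2,14) inclusive
    (3,2)@(7, 5): e=[14,2,12] → █
    (4,2)@(9, 5): e=[42,2,-16] → ·
    (3,3)@(7, 7): e=[14,6,8] → █
    (4,3)@(9, 7): e=[42,6,-20] → ·
    (3,4)@(7, 9): e=[14,10,4] → █
    (4,4)@(9, 9): e=[42,10,-24] → ·
    (3,5)@(7, 11): e=[14,14,0] → █  [on edge]
    (4,5)@(9, 11): e=[42,14,-28] → ·
    (3,6)@(7, 13): e=[14,18,-4] → ·
  covered (4 px):
    · · · · ·
    · · · · ·
    · · · █ ·
    · · · █ ·
    · · · █ ·
    · · · █ ·
    · · · · ·
    · · · · ·
    · · · · ·
    · · · · ·
T2:
  2·area = 48
  edge (6, 16)→(10, 4): d=(4,-12) inclusive
  edge (10, 4)→(10, 16): d=(0,12) inclusive
  edge (10, 16)→(6, 16): d=(-4,0) inclusive
    (4,3)@(9, 7): e=[0,12,36] → █  [on edge]
    (4,4)@(9, 9): e=[8,12,28] → █
    (4,5)@(9, 11): e=[16,12,20] → █
    (3,6)@(7, 13): e=[0,36,12] → █  [on edge]
    (3,7)@(7, 15): e=[8,36,4] → █
    (3,8)@(7, 17): e=[16,36,-4] → ·
    (4,8)@(9, 17): e=[40,12,-4] → ·
    (2,9)@(5, 19): e=[0,60,-12] → ·  [on edge]
  covered (7 px):
    · · · · ·
    · · · · ·
    · · · · ·
    · · · · █
    · · · · █
    · · · · █
    · · · █ █
    · · · █ █
    · · · · ·
    · · · · ·

Result: 21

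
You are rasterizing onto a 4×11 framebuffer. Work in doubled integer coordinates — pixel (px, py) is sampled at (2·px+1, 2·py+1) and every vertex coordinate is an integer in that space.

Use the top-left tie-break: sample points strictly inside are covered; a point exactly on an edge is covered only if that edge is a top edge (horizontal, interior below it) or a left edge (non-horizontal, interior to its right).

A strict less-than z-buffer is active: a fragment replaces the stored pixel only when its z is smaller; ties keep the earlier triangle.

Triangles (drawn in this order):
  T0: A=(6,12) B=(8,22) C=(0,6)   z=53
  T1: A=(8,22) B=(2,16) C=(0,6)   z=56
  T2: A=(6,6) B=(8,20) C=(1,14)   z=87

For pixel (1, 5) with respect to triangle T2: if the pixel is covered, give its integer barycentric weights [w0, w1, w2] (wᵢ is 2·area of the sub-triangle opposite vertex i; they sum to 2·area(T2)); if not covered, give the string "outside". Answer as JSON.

T0:
  2·area = 48
  edge (6, 12)→(8, 22): d=(2,10) right/bottom  bias=-1
  edge (8, 22)→(0, 6): d=(-8,-16) top-left  bias=+0
  edge (0, 6)→(6, 12): d=(6,6) right/bottom  bias=-1
    (0,3)@(1, 7): e=[40,8,0] → ·  [on edge]
    (2,3)@(5, 7): e=[0,72,-24] → ·  [on edge]
    (1,4)@(3, 9): e=[24,24,0] → ·  [on edge]
    (1,5)@(3, 11): e=[28,8,12] → █
    (2,5)@(5, 11): e=[8,40,0] → ·  [on edge]
    (1,6)@(3, 13): e=[32,-8,24] → ·
    (2,6)@(5, 13): e=[12,24,12] → █
    (3,6)@(7, 13): e=[-8,56,0] → ·  [on edge]
    (2,7)@(5, 15): e=[16,8,24] → █
    (3,7)@(7, 15): e=[-4,40,12] → ·
    (2,8)@(5, 17): e=[20,-8,36] → ·
    (3,8)@(7, 17): e=[0,24,24] → ·  [on edge]
  covered (4 px):
    · · · ·
    · · · ·
    · · · ·
    · · · ·
    · · · ·
    · █ · ·
    · · █ ·
    · · █ ·
    · · · ·
    · · · █
    · · · ·
T1:
  2·area = 48
  edge (8, 22)→(2, 16): d=(-6,-6) top-left  bias=+0
  edge (2, 16)→(0, 6): d=(-2,-10) top-left  bias=+0
  edge (0, 6)→(8, 22): d=(8,16) right/bottom  bias=-1
    (0,4)@(1, 9): e=[36,4,8] → █
    (1,4)@(3, 9): e=[48,24,-24] → ·
    (0,5)@(1, 11): e=[24,0,24] → █  [on edge]
    (1,5)@(3, 11): e=[36,20,-8] → ·
    (0,6)@(1, 13): e=[12,-4,40] → ·
    (1,6)@(3, 13): e=[24,16,8] → █
    (2,6)@(5, 13): e=[36,36,-24] → ·
    (0,7)@(1, 15): e=[0,-8,56] → ·  [on edge]
    (1,7)@(3, 15): e=[12,12,24] → █
    (2,7)@(5, 15): e=[24,32,-8] → ·
    (1,8)@(3, 17): e=[0,8,40] → █  [on edge]
    (2,8)@(5, 17): e=[12,28,8] → █
    (2,9)@(5, 19): e=[0,24,24] → █  [on edge]
    (1,10)@(3, 21): e=[-24,0,72] → ·  [on edge]
    (3,10)@(7, 21): e=[0,40,8] → █  [on edge]
  covered (8 px):
    · · · ·
    · · · ·
    · · · ·
    · · · ·
    █ · · ·
    █ · · ·
    · █ · ·
    · █ · ·
    · █ █ ·
    · · █ ·
    · · · █
T2:
  2·area = 86
  edge (6, 6)→(8, 20): d=(2,14) right/bottom  bias=-1
  edge (8, 20)→(1, 14): d=(-7,-6) top-left  bias=+0
  edge (1, 14)→(6, 6): d=(5,-8) top-left  bias=+0
    (2,4)@(5, 9): e=[20,59,7] → █
    (3,4)@(7, 9): e=[-8,71,23] → ·
    (1,5)@(3, 11): e=[52,33,1] → █
    (3,5)@(7, 11): e=[-4,57,33] → ·
    (1,6)@(3, 13): e=[56,19,11] → █
    (3,6)@(7, 13): e=[0,43,43] → ·  [on edge]
    (1,7)@(3, 15): e=[60,5,21] → █
    (3,7)@(7, 15): e=[4,29,53] → █
    (1,8)@(3, 17): e=[64,-9,31] → ·
    (2,8)@(5, 17): e=[36,3,47] → █
    (2,9)@(5, 19): e=[40,-11,57] → ·
    (3,9)@(7, 19): e=[12,1,73] → █
  covered (11 px):
    · · · ·
    · · · ·
    · · · ·
    · · · ·
    · · █ ·
    · █ █ ·
    · █ █ ·
    · █ █ █
    · · █ █
    · · · █
    · · · ·

Answer: [33,1,52]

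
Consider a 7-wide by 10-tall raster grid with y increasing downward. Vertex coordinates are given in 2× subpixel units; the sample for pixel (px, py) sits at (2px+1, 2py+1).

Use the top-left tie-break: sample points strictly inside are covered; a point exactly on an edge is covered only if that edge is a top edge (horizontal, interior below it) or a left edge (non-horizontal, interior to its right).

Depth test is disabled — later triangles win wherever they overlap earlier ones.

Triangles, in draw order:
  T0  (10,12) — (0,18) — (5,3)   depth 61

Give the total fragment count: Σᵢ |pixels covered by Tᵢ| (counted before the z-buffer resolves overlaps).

T0:
  2·area = 120
  edge (10, 12)→(0, 18): d=(-10,6) right/bottom  bias=-1
  edge (0, 18)→(5, 3): d=(5,-15) top-left  bias=+0
  edge (5, 3)→(10, 12): d=(5,9) right/bottom  bias=-1
    (2,1)@(5, 3): e=[120,0,0] → ·  [on edge]
    (2,2)@(5, 5): e=[100,10,10] → #
    (3,2)@(7, 5): e=[88,40,-8] → ·
    (2,3)@(5, 7): e=[80,20,20] → #
    (3,3)@(7, 7): e=[68,50,2] → #
    (4,3)@(9, 7): e=[56,80,-16] → ·
    (1,4)@(3, 9): e=[72,0,48] → #  [on edge]
    (4,4)@(9, 9): e=[36,90,-6] → ·
    (1,5)@(3, 11): e=[52,10,58] → #
    (4,5)@(9, 11): e=[16,100,4] → #
    (5,5)@(11, 11): e=[4,130,-14] → ·
    (1,6)@(3, 13): e=[32,20,68] → #
    (0,7)@(1, 15): e=[24,0,96] → #  [on edge]
    (2,7)@(5, 15): e=[0,60,60] → ·  [on edge]
  covered (16 px):
    · · · · · · ·
    · · · · · · ·
    · · # · · · ·
    · · # # · · ·
    · # # # · · ·
    · # # # # · ·
    · # # # · · ·
    # # · · · · ·
    # · · · · · ·
    · · · · · · ·

Answer: 16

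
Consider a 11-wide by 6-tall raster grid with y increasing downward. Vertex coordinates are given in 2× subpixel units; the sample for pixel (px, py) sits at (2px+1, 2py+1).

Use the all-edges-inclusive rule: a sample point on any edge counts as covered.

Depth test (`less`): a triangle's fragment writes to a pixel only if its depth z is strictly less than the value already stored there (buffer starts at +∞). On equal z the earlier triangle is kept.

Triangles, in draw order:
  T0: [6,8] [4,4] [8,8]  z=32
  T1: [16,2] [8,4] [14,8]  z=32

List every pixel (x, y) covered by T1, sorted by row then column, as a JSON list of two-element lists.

T0:
  2·area = 8
  edge (6, 8)→(4, 4): d=(-2,-4) inclusive
  edge (4, 4)→(8, 8): d=(4,4) inclusive
  edge (8, 8)→(6, 8): d=(-2,0) inclusive
    (0,0)@(1, 1): e=[-6,0,14] → ·  [on edge]
    (1,1)@(3, 3): e=[-2,0,10] → ·  [on edge]
    (2,2)@(5, 5): e=[2,0,6] → #  [on edge]
    (3,2)@(7, 5): e=[10,-8,6] → ·
    (2,3)@(5, 7): e=[-2,8,2] → ·
    (3,3)@(7, 7): e=[6,0,2] → #  [on edge]
    (4,3)@(9, 7): e=[14,-8,2] → ·
    (3,4)@(7, 9): e=[2,8,-2] → ·
    (4,4)@(9, 9): e=[10,0,-2] → ·  [on edge]
    (5,5)@(11, 11): e=[14,0,-6] → ·  [on edge]
  covered (2 px):
    · · · · · · · · · · ·
    · · · · · · · · · · ·
    · · # · · · · · · · ·
    · · · # · · · · · · ·
    · · · · · · · · · · ·
    · · · · · · · · · · ·
T1:
  2·area = 44  (B↔C swapped to make it positive)
  edge (16, 2)→(14, 8): d=(-2,6) inclusive
  edge (14, 8)→(8, 4): d=(-6,-4) inclusive
  edge (8, 4)→(16, 2): d=(8,-2) inclusive
    (6,1)@(13, 3): e=[16,26,2] → #
    (7,1)@(15, 3): e=[4,34,6] → #
    (8,1)@(17, 3): e=[-8,42,10] → ·
    (5,2)@(11, 5): e=[24,6,14] → #
    (7,2)@(15, 5): e=[0,22,22] → #  [on edge]
    (8,2)@(17, 5): e=[-12,30,26] → ·
    (5,3)@(11, 7): e=[20,-6,30] → ·
    (6,3)@(13, 7): e=[8,2,34] → #
    (7,3)@(15, 7): e=[-4,10,38] → ·
    (6,4)@(13, 9): e=[4,-10,50] → ·
    (6,5)@(13, 11): e=[0,-22,66] → ·  [on edge]
  covered (6 px):
    · · · · · · · · · · ·
    · · · · · · # # · · ·
    · · · · · # # # · · ·
    · · · · · · # · · · ·
    · · · · · · · · · · ·
    · · · · · · · · · · ·

Final: [[6,1],[7,1],[5,2],[6,2],[7,2],[6,3]]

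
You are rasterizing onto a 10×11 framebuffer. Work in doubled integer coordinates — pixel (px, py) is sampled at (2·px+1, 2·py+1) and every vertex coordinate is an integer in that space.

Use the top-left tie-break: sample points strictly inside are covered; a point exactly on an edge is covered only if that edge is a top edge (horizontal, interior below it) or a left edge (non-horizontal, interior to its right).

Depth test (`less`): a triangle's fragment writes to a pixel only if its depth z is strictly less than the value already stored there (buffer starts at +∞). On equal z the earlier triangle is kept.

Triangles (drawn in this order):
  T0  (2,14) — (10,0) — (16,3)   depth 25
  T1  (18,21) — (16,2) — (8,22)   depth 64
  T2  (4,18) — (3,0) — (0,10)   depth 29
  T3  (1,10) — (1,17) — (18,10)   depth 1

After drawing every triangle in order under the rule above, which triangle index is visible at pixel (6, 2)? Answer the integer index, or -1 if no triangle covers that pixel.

T0:
  2·area = 108
  edge (2, 14)→(10, 0): d=(8,-14) top-left  bias=+0
  edge (10, 0)→(16, 3): d=(6,3) right/bottom  bias=-1
  edge (16, 3)→(2, 14): d=(-14,11) right/bottom  bias=-1
    (5,0)@(11, 1): e=[22,3,83] → #
    (6,0)@(13, 1): e=[50,-3,61] → ·
    (4,1)@(9, 3): e=[10,21,77] → #
    (6,1)@(13, 3): e=[66,9,33] → #
    (7,1)@(15, 3): e=[94,3,11] → #
    (8,1)@(17, 3): e=[122,-3,-11] → ·
    (4,2)@(9, 5): e=[26,33,49] → #
    (7,2)@(15, 5): e=[110,15,-17] → ·
    (3,3)@(7, 7): e=[14,51,43] → #
    (5,3)@(11, 7): e=[70,39,-1] → ·
    (6,3)@(13, 7): e=[98,33,-23] → ·
    (2,4)@(5, 9): e=[2,69,37] → #
  covered (14 px):
    · · · · · # · · · ·
    · · · · # # # # · ·
    · · · · # # # · · ·
    · · · # # · · · · ·
    · · # # · · · · · ·
    · · # · · · · · · ·
    · # · · · · · · · ·
    · · · · · · · · · ·
    · · · · · · · · · ·
    · · · · · · · · · ·
    · · · · · · · · · ·
T1:
  2·area = 192  (B↔C swapped to make it positive)
  edge (18, 21)→(8, 22): d=(-10,1) right/bottom  bias=-1
  edge (8, 22)→(16, 2): d=(8,-20) top-left  bias=+0
  edge (16, 2)→(18, 21): d=(2,19) right/bottom  bias=-1
    (7,2)@(15, 5): e=[163,4,25] → #
    (8,2)@(17, 5): e=[161,44,-13] → ·
    (7,3)@(15, 7): e=[143,20,29] → #
    (8,3)@(17, 7): e=[141,60,-9] → ·
    (7,4)@(15, 9): e=[123,36,33] → #
    (8,4)@(17, 9): e=[121,76,-5] → ·
    (6,5)@(13, 11): e=[105,12,75] → #
    (8,5)@(17, 11): e=[101,92,-1] → ·
    (6,6)@(13, 13): e=[85,28,79] → #
    (8,6)@(17, 13): e=[81,108,3] → #
    (9,6)@(19, 13): e=[79,148,-35] → ·
    (5,7)@(11, 15): e=[67,4,121] → #
  covered (25 px):
    · · · · · · · · · ·
    · · · · · · · · · ·
    · · · · · · · # · ·
    · · · · · · · # · ·
    · · · · · · · # · ·
    · · · · · · # # · ·
    · · · · · · # # # ·
    · · · · · # # # # ·
    · · · · · # # # # ·
    · · · · · # # # # ·
    · · · · # # # # # ·
T2:
  2·area = 64  (B↔C swapped to make it positive)
  edge (4, 18)→(0, 10): d=(-4,-8) top-left  bias=+0
  edge (0, 10)→(3, 0): d=(3,-10) top-left  bias=+0
  edge (3, 0)→(4, 18): d=(1,18) right/bottom  bias=-1
    (1,0)@(3, 1): e=[60,3,1] → #
    (2,0)@(5, 1): e=[76,23,-35] → ·
    (1,1)@(3, 3): e=[52,9,3] → #
    (2,1)@(5, 3): e=[68,29,-33] → ·
    (1,2)@(3, 5): e=[44,15,5] → #
    (2,2)@(5, 5): e=[60,35,-31] → ·
    (0,3)@(1, 7): e=[20,1,43] → #
    (2,3)@(5, 7): e=[52,41,-29] → ·
    (0,4)@(1, 9): e=[12,7,45] → #
    (2,4)@(5, 9): e=[44,47,-27] → ·
    (0,5)@(1, 11): e=[4,13,47] → #
    (2,5)@(5, 11): e=[36,53,-25] → ·
  covered (11 px):
    · # · · · · · · · ·
    · # · · · · · · · ·
    · # · · · · · · · ·
    # # · · · · · · · ·
    # # · · · · · · · ·
    # # · · · · · · · ·
    · # · · · · · · · ·
    · # · · · · · · · ·
    · · · · · · · · · ·
    · · · · · · · · · ·
    · · · · · · · · · ·
T3:
  2·area = 119  (B↔C swapped to make it positive)
  edge (1, 10)→(18, 10): d=(17,0) top-left  bias=+0
  edge (18, 10)→(1, 17): d=(-17,7) right/bottom  bias=-1
  edge (1, 17)→(1, 10): d=(0,-7) top-left  bias=+0
    (0,0)@(1, 1): e=[-153,272,0] → ·  [on edge]
    (0,1)@(1, 3): e=[-119,238,0] → ·  [on edge]
    (0,2)@(1, 5): e=[-85,204,0] → ·  [on edge]
    (0,3)@(1, 7): e=[-51,170,0] → ·  [on edge]
    (0,4)@(1, 9): e=[-17,136,0] → ·  [on edge]
    (0,5)@(1, 11): e=[17,102,0] → #  [on edge]
    (1,5)@(3, 11): e=[17,88,14] → #
    (2,5)@(5, 11): e=[17,74,28] → #
    (3,5)@(7, 11): e=[17,60,42] → #
    (4,5)@(9, 11): e=[17,46,56] → #
    (5,5)@(11, 11): e=[17,32,70] → #
    (6,5)@(13, 11): e=[17,18,84] → #
    (0,6)@(1, 13): e=[51,68,0] → #  [on edge]
    (0,7)@(1, 15): e=[85,34,0] → #  [on edge]
    (0,8)@(1, 17): e=[119,0,0] → ·  [on edge]
    (0,9)@(1, 19): e=[153,-34,0] → ·  [on edge]
    (0,10)@(1, 21): e=[187,-68,0] → ·  [on edge]
  covered (16 px):
    · · · · · · · · · ·
    · · · · · · · · · ·
    · · · · · · · · · ·
    · · · · · · · · · ·
    · · · · · · · · · ·
    # # # # # # # # · ·
    # # # # # · · · · ·
    # # # · · · · · · ·
    · · · · · · · · · ·
    · · · · · · · · · ·
    · · · · · · · · · ·

Z-buffer (winner per pixel, '.' = empty):
  . 2 . . . 0 . . . .
  . 2 . . 0 0 0 0 . .
  . 2 . . 0 0 0 1 . .
  2 2 . 0 0 . . 1 . .
  2 2 0 0 . . . 1 . .
  3 3 3 3 3 3 3 3 . .
  3 3 3 3 3 . 1 1 1 .
  3 3 3 . . 1 1 1 1 .
  . . . . . 1 1 1 1 .
  . . . . . 1 1 1 1 .
  . . . . 1 1 1 1 1 .

Final: 0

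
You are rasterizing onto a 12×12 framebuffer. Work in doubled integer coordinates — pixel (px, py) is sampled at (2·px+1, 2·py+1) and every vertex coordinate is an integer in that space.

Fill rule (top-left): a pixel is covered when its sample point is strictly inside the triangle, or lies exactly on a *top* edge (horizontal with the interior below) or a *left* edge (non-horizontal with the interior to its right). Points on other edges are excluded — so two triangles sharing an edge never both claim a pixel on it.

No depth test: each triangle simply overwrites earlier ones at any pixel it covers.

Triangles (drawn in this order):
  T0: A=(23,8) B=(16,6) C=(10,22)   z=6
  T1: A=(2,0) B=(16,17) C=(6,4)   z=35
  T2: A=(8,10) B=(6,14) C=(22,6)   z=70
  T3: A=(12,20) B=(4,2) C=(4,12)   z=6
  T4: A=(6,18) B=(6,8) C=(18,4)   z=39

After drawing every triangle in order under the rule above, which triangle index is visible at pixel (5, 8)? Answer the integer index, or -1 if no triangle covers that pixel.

T0:
  2·area = 124  (B↔C swapped to make it positive)
  edge (23, 8)→(10, 22): d=(-13,14) right/bottom  bias=-1
  edge (10, 22)→(16, 6): d=(6,-16) top-left  bias=+0
  edge (16, 6)→(23, 8): d=(7,2) right/bottom  bias=-1
    (8,3)@(17, 7): e=[97,22,5] → #
    (9,3)@(19, 7): e=[69,54,1] → #
    (10,3)@(21, 7): e=[41,86,-3] → ·
    (7,4)@(15, 9): e=[99,2,23] → #
    (10,4)@(21, 9): e=[15,98,11] → #
    (11,4)@(23, 9): e=[-13,130,7] → ·
    (7,5)@(15, 11): e=[73,14,37] → #
    (10,5)@(21, 11): e=[-11,110,25] → ·
    (7,6)@(15, 13): e=[47,26,51] → #
    (9,6)@(19, 13): e=[-9,90,43] → ·
    (6,7)@(13, 15): e=[49,6,69] → #
    (8,7)@(17, 15): e=[-7,70,61] → ·
  covered (14 px):
    · · · · · · · · · · · ·
    · · · · · · · · · · · ·
    · · · · · · · · · · · ·
    · · · · · · · · # # · ·
    · · · · · · · # # # # ·
    · · · · · · · # # # · ·
    · · · · · · · # # · · ·
    · · · · · · # # · · · ·
    · · · · · · # · · · · ·
    · · · · · · · · · · · ·
    · · · · · · · · · · · ·
    · · · · · · · · · · · ·
T1:
  2·area = 12  (B↔C swapped to make it positive)
  edge (2, 0)→(6, 4): d=(4,4) right/bottom  bias=-1
  edge (6, 4)→(16, 17): d=(10,13) right/bottom  bias=-1
  edge (16, 17)→(2, 0): d=(-14,-17) top-left  bias=+0
    (1,0)@(3, 1): e=[0,9,3] → ·  [on edge]
    (2,1)@(5, 3): e=[0,3,9] → ·  [on edge]
    (3,2)@(7, 5): e=[0,-3,15] → ·  [on edge]
    (4,3)@(9, 7): e=[0,-9,21] → ·  [on edge]
    (5,4)@(11, 9): e=[0,-15,27] → ·  [on edge]
    (6,5)@(13, 11): e=[0,-21,33] → ·  [on edge]
    (7,6)@(15, 13): e=[0,-27,39] → ·  [on edge]
    (8,7)@(17, 15): e=[0,-33,45] → ·  [on edge]
    (9,8)@(19, 17): e=[0,-39,51] → ·  [on edge]
    (10,9)@(21, 19): e=[0,-45,57] → ·  [on edge]
    (11,10)@(23, 21): e=[0,-51,63] → ·  [on edge]
  covered (0 px):
    · · · · · · · · · · · ·
    · · · · · · · · · · · ·
    · · · · · · · · · · · ·
    · · · · · · · · · · · ·
    · · · · · · · · · · · ·
    · · · · · · · · · · · ·
    · · · · · · · · · · · ·
    · · · · · · · · · · · ·
    · · · · · · · · · · · ·
    · · · · · · · · · · · ·
    · · · · · · · · · · · ·
    · · · · · · · · · · · ·
T2:
  2·area = 48  (B↔C swapped to make it positive)
  edge (8, 10)→(22, 6): d=(14,-4) top-left  bias=+0
  edge (22, 6)→(6, 14): d=(-16,8) right/bottom  bias=-1
  edge (6, 14)→(8, 10): d=(2,-4) top-left  bias=+0
    (9,3)@(19, 7): e=[2,8,38] → #
    (10,3)@(21, 7): e=[10,-8,46] → ·
    (6,4)@(13, 9): e=[6,24,18] → #
    (7,4)@(15, 9): e=[14,8,26] → #
    (8,4)@(17, 9): e=[22,-8,34] → ·
    (9,4)@(19, 9): e=[30,-24,42] → ·
    (4,5)@(9, 11): e=[18,24,6] → #
    (5,5)@(11, 11): e=[26,8,14] → #
    (6,5)@(13, 11): e=[34,-8,22] → ·
    (7,5)@(15, 11): e=[42,-24,30] → ·
    (3,6)@(7, 13): e=[38,8,2] → #
    (4,6)@(9, 13): e=[46,-8,10] → ·
  covered (6 px):
    · · · · · · · · · · · ·
    · · · · · · · · · · · ·
    · · · · · · · · · · · ·
    · · · · · · · · · # · ·
    · · · · · · # # · · · ·
    · · · · # # · · · · · ·
    · · · # · · · · · · · ·
    · · · · · · · · · · · ·
    · · · · · · · · · · · ·
    · · · · · · · · · · · ·
    · · · · · · · · · · · ·
    · · · · · · · · · · · ·
T3:
  2·area = 80  (B↔C swapped to make it positive)
  edge (12, 20)→(4, 12): d=(-8,-8) top-left  bias=+0
  edge (4, 12)→(4, 2): d=(0,-10) top-left  bias=+0
  edge (4, 2)→(12, 20): d=(8,18) right/bottom  bias=-1
    (2,2)@(5, 5): e=[64,10,6] → #
    (3,2)@(7, 5): e=[80,30,-30] → ·
    (2,3)@(5, 7): e=[48,10,22] → #
    (3,3)@(7, 7): e=[64,30,-14] → ·
    (0,4)@(1, 9): e=[0,-30,110] → ·  [on edge]
    (2,4)@(5, 9): e=[32,10,38] → #
    (3,4)@(7, 9): e=[48,30,2] → #
    (4,4)@(9, 9): e=[64,50,-34] → ·
    (1,5)@(3, 11): e=[0,-10,90] → ·  [on edge]
    (2,5)@(5, 11): e=[16,10,54] → #
    (4,5)@(9, 11): e=[48,50,-18] → ·
    (2,6)@(5, 13): e=[0,10,70] → #  [on edge]
    (3,7)@(7, 15): e=[0,30,50] → #  [on edge]
    (4,8)@(9, 17): e=[0,50,30] → #  [on edge]
    (5,9)@(11, 19): e=[0,70,10] → #  [on edge]
    (6,10)@(13, 21): e=[0,90,-10] → ·  [on edge]
    (7,11)@(15, 23): e=[0,110,-30] → ·  [on edge]
  covered (12 px):
    · · · · · · · · · · · ·
    · · · · · · · · · · · ·
    · · # · · · · · · · · ·
    · · # · · · · · · · · ·
    · · # # · · · · · · · ·
    · · # # · · · · · · · ·
    · · # # · · · · · · · ·
    · · · # # · · · · · · ·
    · · · · # · · · · · · ·
    · · · · · # · · · · · ·
    · · · · · · · · · · · ·
    · · · · · · · · · · · ·
T4:
  2·area = 120
  edge (6, 18)→(6, 8): d=(0,-10) top-left  bias=+0
  edge (6, 8)→(18, 4): d=(12,-4) top-left  bias=+0
  edge (18, 4)→(6, 18): d=(-12,14) right/bottom  bias=-1
    (10,1)@(21, 3): e=[150,0,-30] → ·  [on edge]
    (7,2)@(15, 5): e=[90,0,30] → #  [on edge]
    (8,2)@(17, 5): e=[110,8,2] → #
    (9,2)@(19, 5): e=[130,16,-26] → ·
    (4,3)@(9, 7): e=[30,0,90] → #  [on edge]
    (5,3)@(11, 7): e=[50,8,62] → #
    (6,3)@(13, 7): e=[70,16,34] → #
    (8,3)@(17, 7): e=[110,32,-22] → ·
    (1,4)@(3, 9): e=[-30,0,150] → ·  [on edge]
    (3,4)@(7, 9): e=[10,16,94] → #
    (7,4)@(15, 9): e=[90,48,-18] → ·
    (3,5)@(7, 11): e=[10,40,70] → #
  covered (16 px):
    · · · · · · · · · · · ·
    · · · · · · · · · · · ·
    · · · · · · · # # · · ·
    · · · · # # # # · · · ·
    · · · # # # # · · · · ·
    · · · # # # · · · · · ·
    · · · # # · · · · · · ·
    · · · # · · · · · · · ·
    · · · · · · · · · · · ·
    · · · · · · · · · · · ·
    · · · · · · · · · · · ·
    · · · · · · · · · · · ·

Z-buffer (winner per pixel, '.' = empty):
  . . . . . . . . . . . .
  . . . . . . . . . . . .
  . . 3 . . . . 4 4 . . .
  . . 3 . 4 4 4 4 0 2 . .
  . . 3 4 4 4 4 2 0 0 0 .
  . . 3 4 4 4 . 0 0 0 . .
  . . 3 4 4 . . 0 0 . . .
  . . . 4 3 . 0 0 . . . .
  . . . . 3 . 0 . . . . .
  . . . . . 3 . . . . . .
  . . . . . . . . . . . .
  . . . . . . . . . . . .

Result: -1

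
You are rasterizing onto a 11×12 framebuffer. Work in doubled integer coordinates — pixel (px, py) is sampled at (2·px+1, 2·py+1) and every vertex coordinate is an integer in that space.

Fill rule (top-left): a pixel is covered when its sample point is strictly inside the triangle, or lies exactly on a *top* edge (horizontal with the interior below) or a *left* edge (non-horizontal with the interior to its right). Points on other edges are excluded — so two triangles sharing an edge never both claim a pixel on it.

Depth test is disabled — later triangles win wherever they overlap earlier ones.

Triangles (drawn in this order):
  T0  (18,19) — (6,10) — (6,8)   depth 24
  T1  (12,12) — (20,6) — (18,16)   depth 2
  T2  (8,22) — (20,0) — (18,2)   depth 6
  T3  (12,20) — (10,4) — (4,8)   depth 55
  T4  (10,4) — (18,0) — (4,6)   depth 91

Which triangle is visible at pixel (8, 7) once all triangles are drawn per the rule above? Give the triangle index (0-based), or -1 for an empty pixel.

T0:
  2·area = 24
  edge (18, 19)→(6, 10): d=(-12,-9) top-left  bias=+0
  edge (6, 10)→(6, 8): d=(0,-2) top-left  bias=+0
  edge (6, 8)→(18, 19): d=(12,11) right/bottom  bias=-1
    (3,4)@(7, 9): e=[21,2,1] → #
    (4,4)@(9, 9): e=[39,6,-21] → ·
    (3,5)@(7, 11): e=[-3,2,25] → ·
    (4,5)@(9, 11): e=[15,6,3] → #
    (5,5)@(11, 11): e=[33,10,-19] → ·
    (4,6)@(9, 13): e=[-9,6,27] → ·
    (5,6)@(11, 13): e=[9,10,5] → #
    (6,6)@(13, 13): e=[27,14,-17] → ·
    (5,7)@(11, 15): e=[-15,10,29] → ·
    (6,7)@(13, 15): e=[3,14,7] → #
    (7,7)@(15, 15): e=[21,18,-15] → ·
    (6,8)@(13, 17): e=[-21,14,31] → ·
  covered (4 px):
    · · · · · · · · · · ·
    · · · · · · · · · · ·
    · · · · · · · · · · ·
    · · · · · · · · · · ·
    · · · # · · · · · · ·
    · · · · # · · · · · ·
    · · · · · # · · · · ·
    · · · · · · # · · · ·
    · · · · · · · · · · ·
    · · · · · · · · · · ·
    · · · · · · · · · · ·
    · · · · · · · · · · ·
T1:
  2·area = 68
  edge (12, 12)→(20, 6): d=(8,-6) top-left  bias=+0
  edge (20, 6)→(18, 16): d=(-2,10) right/bottom  bias=-1
  edge (18, 16)→(12, 12): d=(-6,-4) top-left  bias=+0
    (10,0)@(21, 1): e=[-34,0,102] → ·  [on edge]
    (9,3)@(19, 7): e=[2,8,58] → #
    (10,3)@(21, 7): e=[14,-12,66] → ·
    (8,4)@(17, 9): e=[6,24,38] → #
    (10,4)@(21, 9): e=[30,-16,54] → ·
    (7,5)@(15, 11): e=[10,40,18] → #
    (9,5)@(19, 11): e=[34,0,34] → ·  [on edge]
    (7,6)@(15, 13): e=[26,36,6] → #
    (9,6)@(19, 13): e=[50,-4,22] → ·
    (7,7)@(15, 15): e=[42,32,-6] → ·
    (8,7)@(17, 15): e=[54,12,2] → #
    (9,7)@(19, 15): e=[66,-8,10] → ·
    (8,10)@(17, 21): e=[102,0,-34] → ·  [on edge]
  covered (8 px):
    · · · · · · · · · · ·
    · · · · · · · · · · ·
    · · · · · · · · · · ·
    · · · · · · · · · # ·
    · · · · · · · · # # ·
    · · · · · · · # # · ·
    · · · · · · · # # · ·
    · · · · · · · · # · ·
    · · · · · · · · · · ·
    · · · · · · · · · · ·
    · · · · · · · · · · ·
    · · · · · · · · · · ·
T2:
  2·area = 20  (B↔C swapped to make it positive)
  edge (8, 22)→(18, 2): d=(10,-20) top-left  bias=+0
  edge (18, 2)→(20, 0): d=(2,-2) top-left  bias=+0
  edge (20, 0)→(8, 22): d=(-12,22) right/bottom  bias=-1
    (9,0)@(19, 1): e=[10,0,10] → #  [on edge]
    (10,0)@(21, 1): e=[50,4,-34] → ·
    (8,1)@(17, 3): e=[-10,0,30] → ·  [on edge]
    (9,1)@(19, 3): e=[30,4,-14] → ·
    (7,2)@(15, 5): e=[-30,0,50] → ·  [on edge]
    (8,2)@(17, 5): e=[10,4,6] → #
    (9,2)@(19, 5): e=[50,8,-38] → ·
    (6,3)@(13, 7): e=[-50,0,70] → ·  [on edge]
    (8,3)@(17, 7): e=[30,8,-18] → ·
    (5,4)@(11, 9): e=[-70,0,90] → ·  [on edge]
    (7,4)@(15, 9): e=[10,8,2] → #
    (8,4)@(17, 9): e=[50,12,-42] → ·
    (4,5)@(9, 11): e=[-90,0,110] → ·  [on edge]
    (3,6)@(7, 13): e=[-110,0,130] → ·  [on edge]
    (2,7)@(5, 15): e=[-130,0,150] → ·  [on edge]
    (1,8)@(3, 17): e=[-150,0,170] → ·  [on edge]
    (0,9)@(1, 19): e=[-170,0,190] → ·  [on edge]
  covered (3 px):
    · · · · · · · · · # ·
    · · · · · · · · · · ·
    · · · · · · · · # · ·
    · · · · · · · · · · ·
    · · · · · · · # · · ·
    · · · · · · · · · · ·
    · · · · · · · · · · ·
    · · · · · · · · · · ·
    · · · · · · · · · · ·
    · · · · · · · · · · ·
    · · · · · · · · · · ·
    · · · · · · · · · · ·
T3:
  2·area = 104  (B↔C swapped to make it positive)
  edge (12, 20)→(4, 8): d=(-8,-12) top-left  bias=+0
  edge (4, 8)→(10, 4): d=(6,-4) top-left  bias=+0
  edge (10, 4)→(12, 20): d=(2,16) right/bottom  bias=-1
    (4,2)@(9, 5): e=[84,2,18] → #
    (5,2)@(11, 5): e=[108,10,-14] → ·
    (3,3)@(7, 7): e=[44,6,54] → #
    (5,3)@(11, 7): e=[92,22,-10] → ·
    (2,4)@(5, 9): e=[4,10,90] → #
    (5,4)@(11, 9): e=[76,34,-6] → ·
    (2,5)@(5, 11): e=[-12,22,94] → ·
    (3,5)@(7, 11): e=[12,30,62] → #
    (5,5)@(11, 11): e=[60,46,-2] → ·
    (3,6)@(7, 13): e=[-4,42,66] → ·
    (4,6)@(9, 13): e=[20,50,34] → #
    (5,6)@(11, 13): e=[44,58,2] → #
  covered (13 px):
    · · · · · · · · · · ·
    · · · · · · · · · · ·
    · · · · # · · · · · ·
    · · · # # · · · · · ·
    · · # # # · · · · · ·
    · · · # # · · · · · ·
    · · · · # # · · · · ·
    · · · · # # · · · · ·
    · · · · · # · · · · ·
    · · · · · · · · · · ·
    · · · · · · · · · · ·
    · · · · · · · · · · ·
T4:
  2·area = 8  (B↔C swapped to make it positive)
  edge (10, 4)→(4, 6): d=(-6,2) right/bottom  bias=-1
  edge (4, 6)→(18, 0): d=(14,-6) top-left  bias=+0
  edge (18, 0)→(10, 4): d=(-8,4) right/bottom  bias=-1
    (9,0)@(19, 1): e=[0,20,-12] → ·  [on edge]
    (5,1)@(11, 3): e=[4,0,4] → #  [on edge]
    (6,1)@(13, 3): e=[0,12,-4] → ·  [on edge]
    (3,2)@(7, 5): e=[0,4,4] → ·  [on edge]
    (5,2)@(11, 5): e=[-8,28,-12] → ·
    (0,3)@(1, 7): e=[0,-4,12] → ·  [on edge]
  covered (1 px):
    · · · · · · · · · · ·
    · · · · · # · · · · ·
    · · · · · · · · · · ·
    · · · · · · · · · · ·
    · · · · · · · · · · ·
    · · · · · · · · · · ·
    · · · · · · · · · · ·
    · · · · · · · · · · ·
    · · · · · · · · · · ·
    · · · · · · · · · · ·
    · · · · · · · · · · ·
    · · · · · · · · · · ·

Z-buffer (winner per pixel, '.' = empty):
  . . . . . . . . . 2 .
  . . . . . 4 . . . . .
  . . . . 3 . . . 2 . .
  . . . 3 3 . . . . 1 .
  . . 3 3 3 . . 2 1 1 .
  . . . 3 3 . . 1 1 . .
  . . . . 3 3 . 1 1 . .
  . . . . 3 3 0 . 1 . .
  . . . . . 3 . . . . .
  . . . . . . . . . . .
  . . . . . . . . . . .
  . . . . . . . . . . .

Final: 1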